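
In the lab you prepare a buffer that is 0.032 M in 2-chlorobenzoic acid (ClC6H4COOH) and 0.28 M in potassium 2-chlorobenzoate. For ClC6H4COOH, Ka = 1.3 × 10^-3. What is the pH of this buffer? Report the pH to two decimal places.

pH = 3.83

pKa = −log(1.3 × 10^-3) = 2.886
Using pH = pKa + log([base]/[acid]) with [base]/[acid] = 0.28/0.032:
pH = 2.886 + (+0.942) = 3.83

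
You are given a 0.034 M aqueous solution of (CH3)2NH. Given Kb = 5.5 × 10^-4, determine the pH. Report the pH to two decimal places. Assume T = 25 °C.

pH = 11.61

(CH3)2NH + H2O ⇌ (CH3)2NH2+ + OH-
Kb = [OH-]²/(0.034 − [OH-]) = 5.5 × 10^-4
The 5% rule fails; solving [OH-]² + Kb·[OH-] − Kb·C₀ = 0 exactly:
[OH-] = [−0.00055 + √(0.00055² + 7.48e-05)]/2 = 4.06 × 10^-3 M
pOH = −log(4.06 × 10^-3) = 2.39; pH = 14.00 − 2.39 = 11.61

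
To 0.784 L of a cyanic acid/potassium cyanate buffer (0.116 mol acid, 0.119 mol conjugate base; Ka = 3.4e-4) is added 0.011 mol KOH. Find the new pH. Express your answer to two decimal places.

pH = 3.56

OH- converts HOCN to OCN-: HOCN → 0.105 mol, OCN- → 0.13 mol.
pKa = −log(3.4 × 10^-4) = 3.469
Henderson–Hasselbalch with mole ratio 0.13/0.105: pH = 3.469 + (+0.093)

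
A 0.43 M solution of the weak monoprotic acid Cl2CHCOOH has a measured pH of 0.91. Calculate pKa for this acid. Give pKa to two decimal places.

pKa = 1.31

[H+] = 10^(-0.91) = 1.23 × 10^-1 M
At equilibrium [HA] = 0.43 − 1.23 × 10^-1 = 3.07 × 10^-1 M
Ka = [H+][A-]/[HA] = (1.23 × 10^-1)² / 3.07 × 10^-1 = 4.93 × 10^-2
pKa = -log(4.93 × 10^-2) = 1.31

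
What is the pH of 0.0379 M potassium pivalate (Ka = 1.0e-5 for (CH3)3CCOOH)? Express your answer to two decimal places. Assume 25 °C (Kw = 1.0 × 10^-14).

pH = 8.79

(CH3)3CCOO- is the conjugate base of the weak acid (CH3)3CCOOH.
Kb = Kw/Ka = 1.0×10^-14 / 1.0 × 10^-5 = 1.00 × 10^-9
From the ICE table, Kb = x²/(0.0379 − x) = 1.00 × 10^-9.
Assume x ≪ 0.0379: x ≈ √(1.00 × 10^-9 × 0.0379) = 6.16 × 10^-6 M
(x/C₀ = 0.016% < 5%, so the approximation holds.)
pOH = −log(6.16 × 10^-6) = 5.21; pH = 14.00 − 5.21 = 8.79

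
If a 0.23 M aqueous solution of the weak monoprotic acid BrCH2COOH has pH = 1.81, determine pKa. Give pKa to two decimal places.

[H+] = 10^(-1.81) = 1.55 × 10^-2 M
At equilibrium [HA] = 0.23 − 1.55 × 10^-2 = 2.15 × 10^-1 M
Ka = [H+][A-]/[HA] = (1.55 × 10^-2)² / 2.15 × 10^-1 = 1.12 × 10^-3
pKa = -log(1.12 × 10^-3) = 2.95

pKa = 2.95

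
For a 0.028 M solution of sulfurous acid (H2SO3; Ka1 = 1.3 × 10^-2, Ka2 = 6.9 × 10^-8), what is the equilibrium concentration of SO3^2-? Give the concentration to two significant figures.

6.9 × 10^-8 M

First ionization gives [H+] ≈ [HSO3-] = 1.37 × 10^-2 M.
Second step: Ka2 = [H+][SO3^2-]/[HSO3-] ≈ [SO3^2-] (since [H+] ≈ [HSO3-]).
So [SO3^2-] ≈ Ka2.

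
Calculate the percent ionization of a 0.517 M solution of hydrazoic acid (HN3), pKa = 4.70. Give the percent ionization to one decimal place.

0.6%

HN3 ⇌ N3- + H+; let x = [H+] at equilibrium.
Ka = 10^(−4.70) = 2.00 × 10^-5
x ≈ √(Ka·C₀) = √(2.00 × 10^-5 × 0.517) = 3.22 × 10^-3 M
% ionization = x/C₀ × 100% = 3.22 × 10^-3/0.517 × 100% = 0.6%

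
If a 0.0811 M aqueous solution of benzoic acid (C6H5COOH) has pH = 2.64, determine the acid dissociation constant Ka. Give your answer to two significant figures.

Ka = 6.7 × 10^-5

[H+] = 10^(-2.64) = 2.29 × 10^-3 M
At equilibrium [HA] = 0.0811 − 2.29 × 10^-3 = 7.88 × 10^-2 M
Ka = [H+][A-]/[HA] = (2.29 × 10^-3)² / 7.88 × 10^-2 = 6.7 × 10^-5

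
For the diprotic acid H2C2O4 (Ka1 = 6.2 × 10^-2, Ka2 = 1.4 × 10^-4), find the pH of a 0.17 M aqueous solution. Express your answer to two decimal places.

pH = 1.12

Ka1 ≫ Ka2, so treat the first dissociation as the only significant source of H+.
Ka1 = x²/(0.17 − x) = 6.2 × 10^-2
Solving the quadratic: x = (−Ka1 + √(Ka1² + 4·Ka1·C₀))/2 = 7.62 × 10^-2 M
pH = −log(7.62 × 10^-2) = 1.12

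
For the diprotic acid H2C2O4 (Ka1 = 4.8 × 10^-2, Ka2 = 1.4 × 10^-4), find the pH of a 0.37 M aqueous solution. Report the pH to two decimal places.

Since Ka1 ≫ Ka2, the first ionization dominates [H+].
Ka1 = x²/(0.37 − x) = 4.8 × 10^-2
Solving the quadratic: x = (−Ka1 + √(Ka1² + 4·Ka1·C₀))/2 = 1.11 × 10^-1 M
pH = −log(1.11 × 10^-1) = 0.95

pH = 0.95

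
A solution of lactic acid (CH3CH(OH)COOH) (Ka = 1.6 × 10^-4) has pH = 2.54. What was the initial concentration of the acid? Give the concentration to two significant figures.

[H+] = 10^(-2.54) = 2.88 × 10^-3 M = x
Ka = x²/(C₀ − x) ⇒ C₀ = x + x²/Ka
C₀ = 2.88 × 10^-3 + (2.88 × 10^-3)²/(1.6 × 10^-4) = 5.47 × 10^-2 M

C₀ = 5.5 × 10^-2 M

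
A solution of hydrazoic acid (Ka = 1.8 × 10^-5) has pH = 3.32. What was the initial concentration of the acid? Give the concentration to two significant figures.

C₀ = 1.3 × 10^-2 M

[H+] = 10^(-3.32) = 4.79 × 10^-4 M = x
Ka = x²/(C₀ − x) ⇒ C₀ = x + x²/Ka
C₀ = 4.79 × 10^-4 + (4.79 × 10^-4)²/(1.8 × 10^-5) = 1.32 × 10^-2 M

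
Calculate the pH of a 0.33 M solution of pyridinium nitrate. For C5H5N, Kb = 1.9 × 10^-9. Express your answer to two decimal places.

C5H5NH+ is the conjugate acid of the weak base C5H5N.
Ka = Kw/Kb = 1.0×10^-14 / 1.9 × 10^-9 = 5.26 × 10^-6
From the ICE table, Ka = [H+]²/(0.33 − [H+]) = 5.26 × 10^-6.
Since Ka ≪ C₀, [H+] ≈ √(Ka·C₀) = 1.32 × 10^-3 M.
pH = −log(1.32 × 10^-3) = 2.88

pH = 2.88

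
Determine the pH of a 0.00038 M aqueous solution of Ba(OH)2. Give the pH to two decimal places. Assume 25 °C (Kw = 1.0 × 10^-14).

Ba(OH)2 is a strong base (each formula unit releases 2 OH-); [OH-] = 0.00076 M.
pOH = -log(0.00076) = 3.12
pH = 14.00 - 3.12 = 10.88

pH = 10.88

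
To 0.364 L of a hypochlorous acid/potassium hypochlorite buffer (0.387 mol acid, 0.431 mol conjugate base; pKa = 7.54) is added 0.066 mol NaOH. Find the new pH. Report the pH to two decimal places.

OH- converts HOCl to OCl-: HOCl → 0.321 mol, OCl- → 0.497 mol.
pH = pKa + log(n_OCl-/n_HOCl) = 7.54 + log(0.497/0.321) = 7.54 + (+0.190)

pH = 7.73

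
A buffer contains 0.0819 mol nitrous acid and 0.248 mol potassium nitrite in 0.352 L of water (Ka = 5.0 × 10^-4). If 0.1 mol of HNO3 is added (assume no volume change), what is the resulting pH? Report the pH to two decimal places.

pH = 3.21

After neutralization: n(HNO2) = 0.182 mol, n(NO2-) = 0.148 mol.
pKa = −log(5.0 × 10^-4) = 3.301
pH = pKa + log([A⁻]/[HA]) = 3.301 + log(0.148/0.182) = 3.301 -0.090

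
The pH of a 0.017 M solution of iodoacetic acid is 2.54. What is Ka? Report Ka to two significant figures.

[H+] = 10^(-2.54) = 2.88 × 10^-3 M
At equilibrium [HA] = 0.017 − 2.88 × 10^-3 = 1.41 × 10^-2 M
Ka = [H+][A-]/[HA] = (2.88 × 10^-3)² / 1.41 × 10^-2 = 5.9 × 10^-4

Ka = 5.9 × 10^-4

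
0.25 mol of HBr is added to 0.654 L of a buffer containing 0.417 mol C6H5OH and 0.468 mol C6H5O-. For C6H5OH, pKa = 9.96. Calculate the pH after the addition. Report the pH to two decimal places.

Added H+ converts C6H5O- to C6H5OH: C6H5OH → 0.667 mol, C6H5O- → 0.218 mol.
pH = pKa + log(n_C6H5O-/n_C6H5OH) = 9.96 + log(0.218/0.667) = 9.96 + (-0.486)

pH = 9.47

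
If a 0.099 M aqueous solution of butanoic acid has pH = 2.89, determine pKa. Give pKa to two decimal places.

pKa = 4.77

[H+] = 10^(-2.89) = 1.29 × 10^-3 M
At equilibrium [HA] = 0.099 − 1.29 × 10^-3 = 9.77 × 10^-2 M
Ka = [H+][A-]/[HA] = (1.29 × 10^-3)² / 9.77 × 10^-2 = 1.70 × 10^-5
pKa = -log(1.70 × 10^-5) = 4.77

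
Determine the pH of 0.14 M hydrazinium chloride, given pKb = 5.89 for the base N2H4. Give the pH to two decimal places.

pH = 4.48

N2H5+ is the conjugate acid of the weak base N2H4.
Kb = 10^(−5.89) = 1.29 × 10^-6
Ka = Kw/Kb = 1.0×10^-14 / 1.29 × 10^-6 = 7.75 × 10^-9
From the ICE table, Ka = [H+]²/(0.14 − [H+]) = 7.75 × 10^-9.
Neglecting [H+] in the denominator: [H+] = √(7.75 × 10^-9 × 0.14) = 3.29 × 10^-5 M
([H+]/C₀ = 0.024% < 5%, so the approximation holds.)
pH = −log[H+] = −log(3.29 × 10^-5) = 4.48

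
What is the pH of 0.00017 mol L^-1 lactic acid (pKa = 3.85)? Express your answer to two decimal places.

CH3CH(OH)COOH ⇌ CH3CH(OH)COO- + H+
Ka = 10^(−3.85) = 1.41 × 10^-4
Ka = [H+]²/(0.00017 − [H+]) = 1.41 × 10^-4
The 5% rule fails; solving [H+]² + Ka·[H+] − Ka·C₀ = 0 exactly:
[H+] = [−0.000141 + √(0.000141² + 9.59e-08)]/2 = 9.96 × 10^-5 M
pH = −log(9.96 × 10^-5) = 4.00

pH = 4.00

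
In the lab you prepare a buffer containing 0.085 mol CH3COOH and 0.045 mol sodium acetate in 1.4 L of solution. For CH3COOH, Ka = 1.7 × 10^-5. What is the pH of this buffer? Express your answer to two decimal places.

pKa = −log(1.7 × 10^-5) = 4.770
Using pH = pKa + log([base]/[acid]) with [base]/[acid] = 0.045/0.085:
pH = 4.770 + (-0.276) = 4.49

pH = 4.49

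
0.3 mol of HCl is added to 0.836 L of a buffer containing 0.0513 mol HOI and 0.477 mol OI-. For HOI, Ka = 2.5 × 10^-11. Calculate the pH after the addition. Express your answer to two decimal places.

After neutralization: n(HOI) = 0.351 mol, n(OI-) = 0.177 mol.
pKa = −log(2.5 × 10^-11) = 10.602
Henderson–Hasselbalch with mole ratio 0.177/0.351: pH = 10.602 + (-0.297)

pH = 10.30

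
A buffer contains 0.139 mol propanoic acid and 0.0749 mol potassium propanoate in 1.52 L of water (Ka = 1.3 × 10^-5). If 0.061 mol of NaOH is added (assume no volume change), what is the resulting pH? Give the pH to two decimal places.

pH = 5.13

OH- converts CH3CH2COOH to CH3CH2COO-: CH3CH2COOH → 0.078 mol, CH3CH2COO- → 0.136 mol.
pKa = −log(1.3 × 10^-5) = 4.886
Henderson–Hasselbalch with mole ratio 0.136/0.078: pH = 4.886 + (+0.241)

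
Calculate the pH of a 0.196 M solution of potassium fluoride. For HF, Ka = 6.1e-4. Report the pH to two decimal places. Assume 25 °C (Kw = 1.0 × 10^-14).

F- is the conjugate base of the weak acid HF.
Kb = Kw/Ka = 1.0×10^-14 / 6.1 × 10^-4 = 1.64 × 10^-11
Let x = [OH-] at equilibrium. Kb = x²/(0.196 − x).
Since Kb ≪ C₀, x ≈ √(Kb·C₀) = 1.79 × 10^-6 M.
Check: 0.00091% ionized — well under 5%, approximation valid.
pOH = −log(1.79 × 10^-6) = 5.75; pH = 14.00 − 5.75 = 8.25

pH = 8.25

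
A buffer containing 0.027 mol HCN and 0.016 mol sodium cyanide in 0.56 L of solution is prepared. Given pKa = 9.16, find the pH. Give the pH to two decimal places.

pH = 8.93

pH = pKa + log([A⁻]/[HA]) = 9.16 + log(0.016/0.027)
pH = 9.16 + (-0.227) = 8.93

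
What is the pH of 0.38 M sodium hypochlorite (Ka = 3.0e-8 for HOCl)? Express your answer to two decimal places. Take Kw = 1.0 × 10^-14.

OCl- is the conjugate base of the weak acid HOCl.
Kb = Kw/Ka = 1.0×10^-14 / 3.0 × 10^-8 = 3.33 × 10^-7
From the ICE table, Kb = x²/(0.38 − x) = 3.33 × 10^-7.
Neglecting x in the denominator: x = √(3.33 × 10^-7 × 0.38) = 3.56 × 10^-4 M
(x/C₀ = 0.094% < 5%, so the approximation holds.)
pOH = −log(3.56 × 10^-4) = 3.45; pH = 14.00 − 3.45 = 10.55

pH = 10.55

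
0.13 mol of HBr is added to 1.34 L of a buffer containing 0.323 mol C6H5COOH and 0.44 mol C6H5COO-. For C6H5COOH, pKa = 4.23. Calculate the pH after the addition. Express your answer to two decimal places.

After neutralization: n(C6H5COOH) = 0.453 mol, n(C6H5COO-) = 0.31 mol.
Henderson–Hasselbalch with mole ratio 0.31/0.453: pH = 4.23 + (-0.165)

pH = 4.07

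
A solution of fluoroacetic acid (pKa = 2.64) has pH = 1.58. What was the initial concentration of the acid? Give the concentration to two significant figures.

C₀ = 3.3 × 10^-1 M

[H+] = 10^(-1.58) = 2.63 × 10^-2 M = x
Ka = 10^(−2.64) = 2.29 × 10^-3
Ka = x²/(C₀ − x) ⇒ C₀ = x + x²/Ka
C₀ = 2.63 × 10^-2 + (2.63 × 10^-2)²/(2.29 × 10^-3) = 3.28 × 10^-1 M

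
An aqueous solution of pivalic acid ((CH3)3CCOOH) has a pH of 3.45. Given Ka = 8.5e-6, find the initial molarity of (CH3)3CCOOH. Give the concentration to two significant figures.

[H+] = 10^(-3.45) = 3.55 × 10^-4 M = x
Ka = x²/(C₀ − x) ⇒ C₀ = x + x²/Ka
C₀ = 3.55 × 10^-4 + (3.55 × 10^-4)²/(8.5 × 10^-6) = 1.52 × 10^-2 M

C₀ = 1.5 × 10^-2 M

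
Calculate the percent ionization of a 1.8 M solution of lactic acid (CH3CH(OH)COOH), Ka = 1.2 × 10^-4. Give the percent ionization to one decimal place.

CH3CH(OH)COOH ⇌ CH3CH(OH)COO- + H+; let x = [H+] at equilibrium.
x ≈ √(Ka·C₀) = √(1.2 × 10^-4 × 1.8) = 1.47 × 10^-2 M
Fraction ionized = 1.47 × 10^-2 / 1.8 = 0.0082 → 0.8%

0.8%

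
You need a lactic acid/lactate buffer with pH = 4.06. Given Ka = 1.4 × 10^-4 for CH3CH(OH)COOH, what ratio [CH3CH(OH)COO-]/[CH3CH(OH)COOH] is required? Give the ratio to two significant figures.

ratio = 1.6

pKa = -log(1.4 × 10^-4) = 3.854
pH = pKa + log(r) ⇒ log(r) = 4.06 − 3.854 = +0.206
r = [CH3CH(OH)COO-]/[CH3CH(OH)COOH] = 10^(+0.206) = 1.61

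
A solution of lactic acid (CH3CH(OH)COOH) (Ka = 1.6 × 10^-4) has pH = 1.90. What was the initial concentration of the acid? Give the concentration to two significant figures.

C₀ = 1.0 M

[H+] = 10^(-1.90) = 1.26 × 10^-2 M = x
Ka = x²/(C₀ − x) ⇒ C₀ = x + x²/Ka
C₀ = 1.26 × 10^-2 + (1.26 × 10^-2)²/(1.6 × 10^-4) = 1.00 M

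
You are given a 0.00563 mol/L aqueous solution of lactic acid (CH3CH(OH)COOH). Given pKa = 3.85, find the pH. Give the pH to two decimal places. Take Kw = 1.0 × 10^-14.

pH = 3.08

CH3CH(OH)COOH ⇌ CH3CH(OH)COO- + H+
Ka = 10^(−3.85) = 1.41 × 10^-4
Ka = [H+]²/(0.00563 − [H+]) = 1.41 × 10^-4
[H+] is not negligible relative to C₀; solve [H+]² + 0.000141·[H+] − 7.94e-07 = 0.
[H+] = [−0.000141 + √(0.000141² + 3.18e-06)]/2 = 8.23 × 10^-4 M
pH = −log(8.23 × 10^-4) = 3.08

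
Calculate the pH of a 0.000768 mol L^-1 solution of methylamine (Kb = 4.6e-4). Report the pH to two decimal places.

CH3NH2 + H2O ⇌ CH3NH3+ + OH-
Kb = x²/(0.000768 − x) = 4.6 × 10^-4
The 5% rule fails; solving x² + Kb·x − Kb·C₀ = 0 exactly:
x = (−Kb + √(Kb² + 4·Kb·C₀))/2 = 4.07 × 10^-4 M
pOH = 3.39, so pH = 14.00 − pOH = 10.61

pH = 10.61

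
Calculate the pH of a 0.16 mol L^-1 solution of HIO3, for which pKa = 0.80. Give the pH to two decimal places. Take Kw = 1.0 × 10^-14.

HIO3 ⇌ IO3- + H+
Ka = 10^(−0.80) = 1.58 × 10^-1
Ka = [H+]²/(0.16 − [H+]) = 1.58 × 10^-1
The 5% rule fails; solving [H+]² + Ka·[H+] − Ka·C₀ = 0 exactly:
[H+] = (−Ka + √(Ka² + 4·Ka·C₀))/2 = 9.85 × 10^-2 M
pH = −log(9.85 × 10^-2) = 1.01

pH = 1.01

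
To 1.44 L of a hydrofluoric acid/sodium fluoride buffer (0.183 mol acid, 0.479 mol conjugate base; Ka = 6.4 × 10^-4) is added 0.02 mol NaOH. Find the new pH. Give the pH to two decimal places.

After neutralization: n(HF) = 0.163 mol, n(F-) = 0.499 mol.
pKa = −log(6.4 × 10^-4) = 3.194
Henderson–Hasselbalch with mole ratio 0.499/0.163: pH = 3.194 + (+0.486)

pH = 3.68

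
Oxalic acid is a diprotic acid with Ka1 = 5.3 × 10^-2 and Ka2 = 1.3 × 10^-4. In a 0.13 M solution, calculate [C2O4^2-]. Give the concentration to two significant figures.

1.3 × 10^-4 M

First ionization gives [H+] ≈ [HC2O4-] = 6.06 × 10^-2 M.
Second step: Ka2 = [H+][C2O4^2-]/[HC2O4-] ≈ [C2O4^2-] (since [H+] ≈ [HC2O4-]).
So [C2O4^2-] ≈ Ka2.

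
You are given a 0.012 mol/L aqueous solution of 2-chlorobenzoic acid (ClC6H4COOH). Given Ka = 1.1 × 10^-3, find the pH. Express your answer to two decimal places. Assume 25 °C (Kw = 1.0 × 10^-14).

pH = 2.51

ClC6H4COOH ⇌ ClC6H4COO- + H+
Ka = [H+]²/(0.012 − [H+]) = 1.1 × 10^-3
The 5% rule fails; solving [H+]² + Ka·[H+] − Ka·C₀ = 0 exactly:
[H+] = [−0.0011 + √(0.0011² + 5.28e-05)]/2 = 3.12 × 10^-3 M
pH = −log(3.12 × 10^-3) = 2.51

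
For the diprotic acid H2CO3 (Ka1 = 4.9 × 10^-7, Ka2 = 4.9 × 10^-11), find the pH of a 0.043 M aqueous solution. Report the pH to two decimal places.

Since Ka1 ≫ Ka2, the first ionization dominates [H+].
Ka1 = x²/(0.043 − x) = 4.9 × 10^-7
x ≈ √(4.9 × 10^-7 × 0.043) = 1.45 × 10^-4 M
pH = −log(1.45 × 10^-4) = 3.84

pH = 3.84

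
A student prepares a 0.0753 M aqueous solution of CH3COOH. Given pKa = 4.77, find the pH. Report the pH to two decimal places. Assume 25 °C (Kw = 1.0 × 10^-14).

CH3COOH ⇌ CH3COO- + H+
Ka = 10^(−4.77) = 1.70 × 10^-5
Let x = [H+] at equilibrium. Ka = x²/(0.0753 − x).
Neglecting x in the denominator: x = √(1.70 × 10^-5 × 0.0753) = 1.13 × 10^-3 M
(x/C₀ = 1.5% < 5%, so the approximation holds.)
pH = −log(1.13 × 10^-3) = 2.95

pH = 2.95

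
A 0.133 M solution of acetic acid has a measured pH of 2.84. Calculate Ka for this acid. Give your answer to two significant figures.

Ka = 1.6 × 10^-5

[H+] = 10^(-2.84) = 1.45 × 10^-3 M
At equilibrium [HA] = 0.133 − 1.45 × 10^-3 = 1.32 × 10^-1 M
Ka = [H+][A-]/[HA] = (1.45 × 10^-3)² / 1.32 × 10^-1 = 1.6 × 10^-5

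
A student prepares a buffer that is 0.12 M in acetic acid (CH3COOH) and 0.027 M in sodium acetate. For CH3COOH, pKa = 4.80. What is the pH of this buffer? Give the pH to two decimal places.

pH = 4.15

Henderson–Hasselbalch: pH = pKa + log([CH3COO-]/[CH3COOH]) = 4.80 + log(0.027/0.12)
pH = 4.80 + (-0.648) = 4.15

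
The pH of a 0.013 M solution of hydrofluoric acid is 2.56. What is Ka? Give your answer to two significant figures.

Ka = 7.4 × 10^-4

[H+] = 10^(-2.56) = 2.75 × 10^-3 M
At equilibrium [HA] = 0.013 − 2.75 × 10^-3 = 1.02 × 10^-2 M
Ka = [H+][A-]/[HA] = (2.75 × 10^-3)² / 1.02 × 10^-2 = 7.4 × 10^-4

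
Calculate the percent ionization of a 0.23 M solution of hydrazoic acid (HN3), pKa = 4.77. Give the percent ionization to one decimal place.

HN3 ⇌ N3- + H+; let x = [H+] at equilibrium.
Ka = 10^(−4.77) = 1.70 × 10^-5
x ≈ √(Ka·C₀) = √(1.70 × 10^-5 × 0.23) = 1.98 × 10^-3 M
% ionization = x/C₀ × 100% = 1.98 × 10^-3/0.23 × 100% = 0.9%

0.9%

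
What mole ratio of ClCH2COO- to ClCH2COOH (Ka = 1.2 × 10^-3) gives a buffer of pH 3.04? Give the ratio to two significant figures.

pKa = -log(1.2 × 10^-3) = 2.921
pH = pKa + log(r) ⇒ log(r) = 3.04 − 2.921 = +0.119
r = [ClCH2COO-]/[ClCH2COOH] = 10^(+0.119) = 1.32

ratio = 1.3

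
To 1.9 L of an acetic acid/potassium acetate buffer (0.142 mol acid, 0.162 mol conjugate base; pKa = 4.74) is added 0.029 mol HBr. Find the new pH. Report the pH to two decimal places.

pH = 4.63

After neutralization: n(CH3COOH) = 0.171 mol, n(CH3COO-) = 0.133 mol.
Henderson–Hasselbalch with mole ratio 0.133/0.171: pH = 4.74 + (-0.109)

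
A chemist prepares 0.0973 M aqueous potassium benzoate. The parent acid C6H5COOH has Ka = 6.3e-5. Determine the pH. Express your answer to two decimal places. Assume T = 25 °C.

C6H5COO- is the conjugate base of the weak acid C6H5COOH.
Kb = Kw/Ka = 1.0×10^-14 / 6.3 × 10^-5 = 1.59 × 10^-10
Kb = [OH-]²/(0.0973 − [OH-]) = 1.59 × 10^-10
Neglecting [OH-] in the denominator: [OH-] = √(1.59 × 10^-10 × 0.0973) = 3.93 × 10^-6 M
([OH-]/C₀ = 0.004% < 5%, so the approximation holds.)
pOH = −log(3.93 × 10^-6) = 5.41; pH = 14.00 − 5.41 = 8.59

pH = 8.59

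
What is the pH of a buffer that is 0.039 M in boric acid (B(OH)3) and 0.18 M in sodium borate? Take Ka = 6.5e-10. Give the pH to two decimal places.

pH = 9.85

pKa = −log(6.5 × 10^-10) = 9.187
pH = pKa + log([A⁻]/[HA]) = 9.187 + log(0.18/0.039)
pH = 9.187 + (+0.664) = 9.85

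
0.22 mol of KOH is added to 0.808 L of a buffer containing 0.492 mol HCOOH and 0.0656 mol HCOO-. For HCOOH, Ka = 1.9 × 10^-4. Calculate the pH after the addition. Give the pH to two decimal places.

pH = 3.74

After neutralization: n(HCOOH) = 0.272 mol, n(HCOO-) = 0.286 mol.
pKa = −log(1.9 × 10^-4) = 3.721
pH = pKa + log(n_HCOO-/n_HCOOH) = 3.721 + log(0.286/0.272) = 3.721 + (+0.022)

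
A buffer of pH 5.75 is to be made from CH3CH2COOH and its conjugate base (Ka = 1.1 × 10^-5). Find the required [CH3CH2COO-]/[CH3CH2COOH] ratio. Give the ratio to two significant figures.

pKa = -log(1.1 × 10^-5) = 4.959
pH = pKa + log(r) ⇒ log(r) = 5.75 − 4.959 = +0.791
r = [CH3CH2COO-]/[CH3CH2COOH] = 10^(+0.791) = 6.18

ratio = 6.2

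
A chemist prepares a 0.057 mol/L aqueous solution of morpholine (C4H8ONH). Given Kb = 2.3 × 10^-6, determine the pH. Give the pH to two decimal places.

pH = 10.56

C4H8ONH + H2O ⇌ C4H8ONH2+ + OH-
From the ICE table, Kb = x²/(0.057 − x) = 2.3 × 10^-6.
Assume x ≪ 0.057: x ≈ √(2.3 × 10^-6 × 0.057) = 3.62 × 10^-4 M
(x/C₀ = 0.64% < 5%, so the approximation holds.)
pOH = 3.44, so pH = 14.00 − pOH = 10.56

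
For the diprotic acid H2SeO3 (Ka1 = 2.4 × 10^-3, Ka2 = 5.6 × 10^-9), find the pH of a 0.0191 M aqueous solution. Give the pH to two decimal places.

pH = 2.25

Ka1 ≫ Ka2, so treat the first dissociation as the only significant source of H+.
Ka1 = x²/(0.0191 − x) = 2.4 × 10^-3
Solving the quadratic: x = (−Ka1 + √(Ka1² + 4·Ka1·C₀))/2 = 5.68 × 10^-3 M
pH = −log(5.68 × 10^-3) = 2.25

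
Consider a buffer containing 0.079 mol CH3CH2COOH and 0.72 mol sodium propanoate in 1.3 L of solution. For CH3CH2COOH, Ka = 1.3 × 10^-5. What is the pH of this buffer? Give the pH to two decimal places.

pKa = −log(1.3 × 10^-5) = 4.886
pH = pKa + log([A⁻]/[HA]) = 4.886 + log(0.72/0.079)
pH = 4.886 + (+0.960) = 5.85

pH = 5.85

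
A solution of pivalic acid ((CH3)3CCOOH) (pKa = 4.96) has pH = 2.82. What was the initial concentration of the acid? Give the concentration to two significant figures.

[H+] = 10^(-2.82) = 1.51 × 10^-3 M = x
Ka = 10^(−4.96) = 1.10 × 10^-5
Ka = x²/(C₀ − x) ⇒ C₀ = x + x²/Ka
C₀ = 1.51 × 10^-3 + (1.51 × 10^-3)²/(1.10 × 10^-5) = 2.09 × 10^-1 M

C₀ = 2.1 × 10^-1 M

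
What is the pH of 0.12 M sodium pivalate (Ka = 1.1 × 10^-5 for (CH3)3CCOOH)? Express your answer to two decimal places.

(CH3)3CCOO- is the conjugate base of the weak acid (CH3)3CCOOH.
Kb = Kw/Ka = 1.0×10^-14 / 1.1 × 10^-5 = 9.09 × 10^-10
Let x = [OH-] at equilibrium. Kb = x²/(0.12 − x).
Neglecting x in the denominator: x = √(9.09 × 10^-10 × 0.12) = 1.04 × 10^-5 M
pOH = −log(1.04 × 10^-5) = 4.98; pH = 14.00 − 4.98 = 9.02

pH = 9.02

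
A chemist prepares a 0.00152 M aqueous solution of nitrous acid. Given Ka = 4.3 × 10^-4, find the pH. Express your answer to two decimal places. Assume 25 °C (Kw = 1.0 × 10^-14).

HNO2 ⇌ NO2- + H+
From the ICE table, Ka = [H+]²/(0.00152 − [H+]) = 4.3 × 10^-4.
[H+] is not negligible relative to C₀; solve [H+]² + 0.00043·[H+] − 6.54e-07 = 0.
[H+] = (−Ka + √(Ka² + 4·Ka·C₀))/2 = 6.22 × 10^-4 M
pH = −log[H+] = −log(6.22 × 10^-4) = 3.21

pH = 3.21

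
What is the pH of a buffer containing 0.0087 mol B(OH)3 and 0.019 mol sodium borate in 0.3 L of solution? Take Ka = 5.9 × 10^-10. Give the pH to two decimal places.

pH = 9.57

pKa = −log(5.9 × 10^-10) = 9.229
Henderson–Hasselbalch: pH = pKa + log([B(OH)4-]/[B(OH)3]) = 9.229 + log(0.019/0.0087)
pH = 9.229 + (+0.339) = 9.57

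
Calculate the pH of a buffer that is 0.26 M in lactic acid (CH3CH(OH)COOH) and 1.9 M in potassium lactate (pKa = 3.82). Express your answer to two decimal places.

pH = 4.68

Using pH = pKa + log([base]/[acid]) with [base]/[acid] = 1.9/0.26:
pH = 3.82 + (+0.864) = 4.68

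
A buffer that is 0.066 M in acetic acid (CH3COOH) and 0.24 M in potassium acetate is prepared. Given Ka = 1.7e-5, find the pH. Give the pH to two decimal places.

pKa = −log(1.7 × 10^-5) = 4.770
Using pH = pKa + log([base]/[acid]) with [base]/[acid] = 0.24/0.066:
pH = 4.770 + (+0.561) = 5.33

pH = 5.33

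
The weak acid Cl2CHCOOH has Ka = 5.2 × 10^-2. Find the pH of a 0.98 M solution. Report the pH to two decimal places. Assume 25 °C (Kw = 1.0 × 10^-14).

Cl2CHCOOH ⇌ Cl2CHCOO- + H+
Let x = [H+] at equilibrium. Ka = x²/(0.98 − x).
Here C₀/Ka ≈ 18.8, so the small-x approximation fails. Use the quadratic:
x = (−Ka + √(Ka² + 4·Ka·C₀))/2 = 2.01 × 10^-1 M
pH = −log(2.01 × 10^-1) = 0.70

pH = 0.70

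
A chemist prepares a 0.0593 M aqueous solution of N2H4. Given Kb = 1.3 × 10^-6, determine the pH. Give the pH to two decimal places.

pH = 10.44

N2H4 + H2O ⇌ N2H5+ + OH-
From the ICE table, Kb = x²/(0.0593 − x) = 1.3 × 10^-6.
Assume x ≪ 0.0593: x ≈ √(1.3 × 10^-6 × 0.0593) = 2.78 × 10^-4 M
pOH = −log(2.78 × 10^-4) = 3.56; pH = 14.00 − 3.56 = 10.44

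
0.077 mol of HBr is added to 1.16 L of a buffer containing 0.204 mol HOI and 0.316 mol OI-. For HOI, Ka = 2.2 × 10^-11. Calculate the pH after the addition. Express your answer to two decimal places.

pH = 10.59

Added H+ converts OI- to HOI: HOI → 0.281 mol, OI- → 0.239 mol.
pKa = −log(2.2 × 10^-11) = 10.658
pH = pKa + log(n_OI-/n_HOI) = 10.658 + log(0.239/0.281) = 10.658 + (-0.070)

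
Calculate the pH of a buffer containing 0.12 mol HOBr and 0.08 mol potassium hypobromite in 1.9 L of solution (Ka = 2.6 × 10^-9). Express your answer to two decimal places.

pH = 8.41

pKa = −log(2.6 × 10^-9) = 8.585
pH = pKa + log([A⁻]/[HA]) = 8.585 + log(0.08/0.12)
pH = 8.585 + (-0.176) = 8.41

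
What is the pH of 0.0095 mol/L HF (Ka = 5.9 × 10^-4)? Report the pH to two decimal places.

pH = 2.68

HF ⇌ F- + H+
Ka = [H+]²/(0.0095 − [H+]) = 5.9 × 10^-4
Here C₀/Ka ≈ 16.1, so the small-[H+] approximation fails. Use the quadratic:
[H+] = [−0.00059 + √(0.00059² + 2.24e-05)]/2 = 2.09 × 10^-3 M
pH = −log(2.09 × 10^-3) = 2.68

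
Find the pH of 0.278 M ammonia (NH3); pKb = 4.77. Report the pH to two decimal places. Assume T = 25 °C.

pH = 11.34

NH3 + H2O ⇌ NH4+ + OH-
Kb = 10^(−4.77) = 1.70 × 10^-5
From the ICE table, Kb = [OH-]²/(0.278 − [OH-]) = 1.70 × 10^-5.
Assume [OH-] ≪ 0.278: [OH-] ≈ √(1.70 × 10^-5 × 0.278) = 2.17 × 10^-3 M
([OH-]/C₀ = 0.78% < 5%, so the approximation holds.)
pOH = 2.66, so pH = 14.00 − pOH = 11.34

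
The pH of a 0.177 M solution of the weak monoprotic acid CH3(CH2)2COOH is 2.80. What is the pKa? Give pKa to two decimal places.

[H+] = 10^(-2.80) = 1.58 × 10^-3 M
At equilibrium [HA] = 0.177 − 1.58 × 10^-3 = 1.75 × 10^-1 M
Ka = [H+][A-]/[HA] = (1.58 × 10^-3)² / 1.75 × 10^-1 = 1.43 × 10^-5
pKa = -log(1.43 × 10^-5) = 4.84

pKa = 4.84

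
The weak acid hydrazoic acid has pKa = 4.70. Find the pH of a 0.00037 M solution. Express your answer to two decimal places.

HN3 ⇌ N3- + H+
Ka = 10^(−4.70) = 2.00 × 10^-5
Ka = [H+]²/(0.00037 − [H+]) = 2.00 × 10^-5
[H+] is not negligible relative to C₀; solve [H+]² + 2e-05·[H+] − 7.4e-09 = 0.
[H+] = [−2e-05 + √(2e-05² + 2.96e-08)]/2 = 7.66 × 10^-5 M
pH = −log[H+] = −log(7.66 × 10^-5) = 4.12

pH = 4.12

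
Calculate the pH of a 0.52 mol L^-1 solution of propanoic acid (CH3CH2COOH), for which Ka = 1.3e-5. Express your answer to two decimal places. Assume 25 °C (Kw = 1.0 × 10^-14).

CH3CH2COOH ⇌ CH3CH2COO- + H+
Ka = [H+]²/(0.52 − [H+]) = 1.3 × 10^-5
Since Ka ≪ C₀, [H+] ≈ √(Ka·C₀) = 2.60 × 10^-3 M.
([H+]/C₀ = 0.5% < 5%, so the approximation holds.)
pH = −log[H+] = −log(2.60 × 10^-3) = 2.59

pH = 2.59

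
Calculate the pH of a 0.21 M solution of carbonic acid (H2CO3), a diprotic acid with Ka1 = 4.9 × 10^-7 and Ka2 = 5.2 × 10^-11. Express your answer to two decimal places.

Since Ka1 ≫ Ka2, the first ionization dominates [H+].
Ka1 = x²/(0.21 − x) = 4.9 × 10^-7
x ≈ √(4.9 × 10^-7 × 0.21) = 3.21 × 10^-4 M
pH = −log(3.21 × 10^-4) = 3.49

pH = 3.49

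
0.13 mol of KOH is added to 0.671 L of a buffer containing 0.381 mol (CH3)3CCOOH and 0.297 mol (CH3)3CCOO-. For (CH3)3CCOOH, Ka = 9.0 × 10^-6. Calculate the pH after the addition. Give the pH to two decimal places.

pH = 5.28

OH- converts (CH3)3CCOOH to (CH3)3CCOO-: (CH3)3CCOOH → 0.251 mol, (CH3)3CCOO- → 0.427 mol.
pKa = −log(9.0 × 10^-6) = 5.046
pH = pKa + log([A⁻]/[HA]) = 5.046 + log(0.427/0.251) = 5.046 +0.231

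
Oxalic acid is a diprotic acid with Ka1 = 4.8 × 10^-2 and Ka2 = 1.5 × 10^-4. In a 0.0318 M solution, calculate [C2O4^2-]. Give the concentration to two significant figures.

1.5 × 10^-4 M

First ionization gives [H+] ≈ [HC2O4-] = 2.19 × 10^-2 M.
Second step: Ka2 = [H+][C2O4^2-]/[HC2O4-] ≈ [C2O4^2-] (since [H+] ≈ [HC2O4-]).
So [C2O4^2-] ≈ Ka2.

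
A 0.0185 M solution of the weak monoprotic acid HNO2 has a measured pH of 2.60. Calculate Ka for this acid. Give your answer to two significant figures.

[H+] = 10^(-2.60) = 2.51 × 10^-3 M
At equilibrium [HA] = 0.0185 − 2.51 × 10^-3 = 1.60 × 10^-2 M
Ka = [H+][A-]/[HA] = (2.51 × 10^-3)² / 1.60 × 10^-2 = 3.9 × 10^-4

Ka = 3.9 × 10^-4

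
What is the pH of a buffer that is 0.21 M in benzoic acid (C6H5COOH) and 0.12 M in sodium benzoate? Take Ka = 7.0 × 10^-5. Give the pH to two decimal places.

pKa = −log(7.0 × 10^-5) = 4.155
Using pH = pKa + log([base]/[acid]) with [base]/[acid] = 0.12/0.21:
pH = 4.155 + (-0.243) = 3.91

pH = 3.91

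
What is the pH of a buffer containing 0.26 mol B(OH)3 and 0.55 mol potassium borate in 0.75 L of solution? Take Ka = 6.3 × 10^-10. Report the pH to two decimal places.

pH = 9.53

pKa = −log(6.3 × 10^-10) = 9.201
pH = pKa + log([A⁻]/[HA]) = 9.201 + log(0.55/0.26)
pH = 9.201 + (+0.325) = 9.53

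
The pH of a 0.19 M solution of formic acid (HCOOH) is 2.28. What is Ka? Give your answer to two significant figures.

Ka = 1.5 × 10^-4

[H+] = 10^(-2.28) = 5.25 × 10^-3 M
At equilibrium [HA] = 0.19 − 5.25 × 10^-3 = 1.85 × 10^-1 M
Ka = [H+][A-]/[HA] = (5.25 × 10^-3)² / 1.85 × 10^-1 = 1.5 × 10^-4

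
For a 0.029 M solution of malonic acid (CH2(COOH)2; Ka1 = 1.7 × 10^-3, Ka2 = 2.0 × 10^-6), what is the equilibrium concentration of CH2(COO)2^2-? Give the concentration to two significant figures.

2.0 × 10^-6 M

First ionization gives [H+] ≈ [CH2(COOH)COO-] = 6.22 × 10^-3 M.
Second step: Ka2 = [H+][CH2(COO)2^2-]/[CH2(COOH)COO-] ≈ [CH2(COO)2^2-] (since [H+] ≈ [CH2(COOH)COO-]).
So [CH2(COO)2^2-] ≈ Ka2.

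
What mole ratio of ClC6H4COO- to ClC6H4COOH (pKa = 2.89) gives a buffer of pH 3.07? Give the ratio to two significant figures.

pH = pKa + log(r) ⇒ log(r) = 3.07 − 2.89 = +0.18
r = [ClC6H4COO-]/[ClC6H4COOH] = 10^(+0.18) = 1.51

ratio = 1.5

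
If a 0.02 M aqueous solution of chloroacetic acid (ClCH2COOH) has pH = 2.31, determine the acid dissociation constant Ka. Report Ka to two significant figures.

Ka = 1.6 × 10^-3

[H+] = 10^(-2.31) = 4.90 × 10^-3 M
At equilibrium [HA] = 0.02 − 4.90 × 10^-3 = 1.51 × 10^-2 M
Ka = [H+][A-]/[HA] = (4.90 × 10^-3)² / 1.51 × 10^-2 = 1.6 × 10^-3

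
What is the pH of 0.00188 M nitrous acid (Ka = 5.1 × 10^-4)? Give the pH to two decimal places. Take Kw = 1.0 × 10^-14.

pH = 3.12

HNO2 ⇌ NO2- + H+
Ka = [H+]²/(0.00188 − [H+]) = 5.1 × 10^-4
Here C₀/Ka ≈ 3.69, so the small-[H+] approximation fails. Use the quadratic:
[H+] = (−Ka + √(Ka² + 4·Ka·C₀))/2 = 7.57 × 10^-4 M
pH = −log(7.57 × 10^-4) = 3.12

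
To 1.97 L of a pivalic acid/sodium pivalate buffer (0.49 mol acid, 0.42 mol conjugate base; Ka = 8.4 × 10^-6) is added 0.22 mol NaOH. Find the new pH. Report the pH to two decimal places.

After neutralization: n((CH3)3CCOOH) = 0.27 mol, n((CH3)3CCOO-) = 0.64 mol.
pKa = −log(8.4 × 10^-6) = 5.076
pH = pKa + log(n_(CH3)3CCOO-/n_(CH3)3CCOOH) = 5.076 + log(0.64/0.27) = 5.076 + (+0.375)

pH = 5.45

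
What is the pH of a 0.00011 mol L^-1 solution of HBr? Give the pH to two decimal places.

HBr is a strong acid and dissociates completely, so [H+] = 0.00011 M.
pH = -log(0.00011) = 3.96

pH = 3.96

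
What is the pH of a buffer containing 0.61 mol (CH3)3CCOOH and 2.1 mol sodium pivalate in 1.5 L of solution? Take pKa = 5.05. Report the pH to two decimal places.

pH = pKa + log([A⁻]/[HA]) = 5.05 + log(2.1/0.61)
pH = 5.05 + (+0.537) = 5.59

pH = 5.59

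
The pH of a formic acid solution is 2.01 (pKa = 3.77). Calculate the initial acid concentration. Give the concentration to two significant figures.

C₀ = 5.7 × 10^-1 M

[H+] = 10^(-2.01) = 9.77 × 10^-3 M = x
Ka = 10^(−3.77) = 1.70 × 10^-4
Ka = x²/(C₀ − x) ⇒ C₀ = x + x²/Ka
C₀ = 9.77 × 10^-3 + (9.77 × 10^-3)²/(1.70 × 10^-4) = 5.71 × 10^-1 M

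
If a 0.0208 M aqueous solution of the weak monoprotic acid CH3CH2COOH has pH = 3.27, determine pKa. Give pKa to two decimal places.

[H+] = 10^(-3.27) = 5.37 × 10^-4 M
At equilibrium [HA] = 0.0208 − 5.37 × 10^-4 = 2.03 × 10^-2 M
Ka = [H+][A-]/[HA] = (5.37 × 10^-4)² / 2.03 × 10^-2 = 1.42 × 10^-5
pKa = -log(1.42 × 10^-5) = 4.85

pKa = 4.85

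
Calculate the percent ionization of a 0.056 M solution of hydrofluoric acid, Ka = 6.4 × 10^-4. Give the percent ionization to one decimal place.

10.1%

HF ⇌ F- + H+; let x = [H+] at equilibrium.
Ka = x²/(C₀ − x); solving the quadratic gives x = 5.68 × 10^-3 M.
% ionization = x/C₀ × 100% = 5.68 × 10^-3/0.056 × 100% = 10.1%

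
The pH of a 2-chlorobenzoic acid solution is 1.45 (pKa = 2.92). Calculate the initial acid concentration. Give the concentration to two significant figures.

[H+] = 10^(-1.45) = 3.55 × 10^-2 M = x
Ka = 10^(−2.92) = 1.20 × 10^-3
Ka = x²/(C₀ − x) ⇒ C₀ = x + x²/Ka
C₀ = 3.55 × 10^-2 + (3.55 × 10^-2)²/(1.20 × 10^-3) = 1.09 M

C₀ = 1.1 M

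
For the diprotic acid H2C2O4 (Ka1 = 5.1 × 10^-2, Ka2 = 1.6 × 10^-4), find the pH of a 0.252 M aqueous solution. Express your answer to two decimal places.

Ka1 ≫ Ka2, so treat the first dissociation as the only significant source of H+.
Ka1 = x²/(0.252 − x) = 5.1 × 10^-2
Solving the quadratic: x = (−Ka1 + √(Ka1² + 4·Ka1·C₀))/2 = 9.07 × 10^-2 M
pH = −log(9.07 × 10^-2) = 1.04

pH = 1.04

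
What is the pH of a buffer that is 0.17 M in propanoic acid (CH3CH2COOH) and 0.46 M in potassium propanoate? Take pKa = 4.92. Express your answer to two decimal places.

pH = 5.35

Henderson–Hasselbalch: pH = pKa + log([CH3CH2COO-]/[CH3CH2COOH]) = 4.92 + log(0.46/0.17)
pH = 4.92 + (+0.432) = 5.35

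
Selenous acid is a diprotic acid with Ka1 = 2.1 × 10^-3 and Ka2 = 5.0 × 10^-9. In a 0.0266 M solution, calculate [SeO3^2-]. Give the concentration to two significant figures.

5.0 × 10^-9 M

First ionization gives [H+] ≈ [HSeO3-] = 6.50 × 10^-3 M.
Second step: Ka2 = [H+][SeO3^2-]/[HSeO3-] ≈ [SeO3^2-] (since [H+] ≈ [HSeO3-]).
So [SeO3^2-] ≈ Ka2.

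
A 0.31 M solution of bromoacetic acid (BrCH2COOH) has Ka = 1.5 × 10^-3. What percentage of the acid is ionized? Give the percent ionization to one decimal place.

6.7%

BrCH2COOH ⇌ BrCH2COO- + H+; let x = [H+] at equilibrium.
Ka = x²/(C₀ − x); solving the quadratic gives x = 2.08 × 10^-2 M.
Fraction ionized = 2.08 × 10^-2 / 0.31 = 0.0671 → 6.7%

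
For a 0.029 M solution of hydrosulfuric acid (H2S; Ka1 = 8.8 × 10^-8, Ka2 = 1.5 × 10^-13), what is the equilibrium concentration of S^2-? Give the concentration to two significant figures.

1.5 × 10^-13 M

First ionization gives [H+] ≈ [HS-] = 5.05 × 10^-5 M.
Second step: Ka2 = [H+][S^2-]/[HS-] ≈ [S^2-] (since [H+] ≈ [HS-]).
So [S^2-] ≈ Ka2.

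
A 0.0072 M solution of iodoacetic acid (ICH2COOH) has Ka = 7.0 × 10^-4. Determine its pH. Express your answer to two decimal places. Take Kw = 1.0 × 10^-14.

pH = 2.72

ICH2COOH ⇌ ICH2COO- + H+
Ka = [H+]²/(0.0072 − [H+]) = 7.0 × 10^-4
Here C₀/Ka ≈ 10.3, so the small-[H+] approximation fails. Use the quadratic:
[H+] = (−Ka + √(Ka² + 4·Ka·C₀))/2 = 1.92 × 10^-3 M
pH = −log(1.92 × 10^-3) = 2.72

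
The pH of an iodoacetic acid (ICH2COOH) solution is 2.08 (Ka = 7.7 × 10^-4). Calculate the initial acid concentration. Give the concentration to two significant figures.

C₀ = 9.8 × 10^-2 M

[H+] = 10^(-2.08) = 8.32 × 10^-3 M = x
Ka = x²/(C₀ − x) ⇒ C₀ = x + x²/Ka
C₀ = 8.32 × 10^-3 + (8.32 × 10^-3)²/(7.7 × 10^-4) = 9.82 × 10^-2 M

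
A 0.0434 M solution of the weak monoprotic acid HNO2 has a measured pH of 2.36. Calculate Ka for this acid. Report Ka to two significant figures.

Ka = 4.9 × 10^-4

[H+] = 10^(-2.36) = 4.37 × 10^-3 M
At equilibrium [HA] = 0.0434 − 4.37 × 10^-3 = 3.90 × 10^-2 M
Ka = [H+][A-]/[HA] = (4.37 × 10^-3)² / 3.90 × 10^-2 = 4.9 × 10^-4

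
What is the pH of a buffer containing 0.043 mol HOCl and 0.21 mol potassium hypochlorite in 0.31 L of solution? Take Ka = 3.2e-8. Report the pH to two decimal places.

pKa = −log(3.2 × 10^-8) = 7.495
Henderson–Hasselbalch: pH = pKa + log([OCl-]/[HOCl]) = 7.495 + log(0.21/0.043)
pH = 7.495 + (+0.689) = 8.18

pH = 8.18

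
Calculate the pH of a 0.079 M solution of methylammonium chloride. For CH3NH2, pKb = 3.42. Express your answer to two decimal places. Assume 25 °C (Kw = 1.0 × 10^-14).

pH = 5.84

CH3NH3+ is the conjugate acid of the weak base CH3NH2.
Kb = 10^(−3.42) = 3.80 × 10^-4
Ka = Kw/Kb = 1.0×10^-14 / 3.80 × 10^-4 = 2.63 × 10^-11
From the ICE table, Ka = [H+]²/(0.079 − [H+]) = 2.63 × 10^-11.
Assume [H+] ≪ 0.079: [H+] ≈ √(2.63 × 10^-11 × 0.079) = 1.44 × 10^-6 M
Check: 0.0018% ionized — well under 5%, approximation valid.
pH = −log[H+] = −log(1.44 × 10^-6) = 5.84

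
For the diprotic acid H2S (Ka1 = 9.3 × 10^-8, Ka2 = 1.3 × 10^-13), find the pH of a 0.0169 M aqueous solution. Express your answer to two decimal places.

Ka1 ≫ Ka2, so treat the first dissociation as the only significant source of H+.
Ka1 = x²/(0.0169 − x) = 9.3 × 10^-8
x ≈ √(9.3 × 10^-8 × 0.0169) = 3.96 × 10^-5 M
pH = −log(3.96 × 10^-5) = 4.40

pH = 4.40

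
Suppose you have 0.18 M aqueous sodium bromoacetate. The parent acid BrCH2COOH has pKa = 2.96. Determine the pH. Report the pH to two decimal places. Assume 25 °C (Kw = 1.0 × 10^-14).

pH = 8.11

BrCH2COO- is the conjugate base of the weak acid BrCH2COOH.
Ka = 10^(−2.96) = 1.10 × 10^-3
Kb = Kw/Ka = 1.0×10^-14 / 1.10 × 10^-3 = 9.09 × 10^-12
From the ICE table, Kb = [OH-]²/(0.18 − [OH-]) = 9.09 × 10^-12.
Assume [OH-] ≪ 0.18: [OH-] ≈ √(9.09 × 10^-12 × 0.18) = 1.28 × 10^-6 M
Check: 0.00071% ionized — well under 5%, approximation valid.
pOH = 5.89, so pH = 14.00 − pOH = 8.11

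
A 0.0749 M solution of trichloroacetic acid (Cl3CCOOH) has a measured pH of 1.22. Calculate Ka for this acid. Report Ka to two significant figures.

[H+] = 10^(-1.22) = 6.03 × 10^-2 M
At equilibrium [HA] = 0.0749 − 6.03 × 10^-2 = 1.46 × 10^-2 M
Ka = [H+][A-]/[HA] = (6.03 × 10^-2)² / 1.46 × 10^-2 = 2.5 × 10^-1

Ka = 2.5 × 10^-1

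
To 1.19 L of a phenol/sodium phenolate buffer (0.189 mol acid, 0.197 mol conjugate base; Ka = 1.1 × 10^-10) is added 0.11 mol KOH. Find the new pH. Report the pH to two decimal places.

After neutralization: n(C6H5OH) = 0.079 mol, n(C6H5O-) = 0.307 mol.
pKa = −log(1.1 × 10^-10) = 9.959
pH = pKa + log(n_C6H5O-/n_C6H5OH) = 9.959 + log(0.307/0.079) = 9.959 + (+0.590)

pH = 10.55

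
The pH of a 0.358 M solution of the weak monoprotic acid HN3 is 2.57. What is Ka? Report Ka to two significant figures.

Ka = 2.0 × 10^-5

[H+] = 10^(-2.57) = 2.69 × 10^-3 M
At equilibrium [HA] = 0.358 − 2.69 × 10^-3 = 3.55 × 10^-1 M
Ka = [H+][A-]/[HA] = (2.69 × 10^-3)² / 3.55 × 10^-1 = 2.0 × 10^-5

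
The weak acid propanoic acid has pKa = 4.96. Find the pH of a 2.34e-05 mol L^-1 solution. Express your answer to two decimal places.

CH3CH2COOH ⇌ CH3CH2COO- + H+
Ka = 10^(−4.96) = 1.10 × 10^-5
Ka = x²/(2.34e-05 − x) = 1.10 × 10^-5
The 5% rule fails; solving x² + Ka·x − Ka·C₀ = 0 exactly:
x = (−Ka + √(Ka² + 4·Ka·C₀))/2 = 1.15 × 10^-5 M
pH = −log[H+] = −log(1.15 × 10^-5) = 4.94

pH = 4.94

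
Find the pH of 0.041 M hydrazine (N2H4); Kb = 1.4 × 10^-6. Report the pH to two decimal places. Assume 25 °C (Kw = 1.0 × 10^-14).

N2H4 + H2O ⇌ N2H5+ + OH-
Kb = x²/(0.041 − x) = 1.4 × 10^-6
Neglecting x in the denominator: x = √(1.4 × 10^-6 × 0.041) = 2.40 × 10^-4 M
pOH = −log(2.40 × 10^-4) = 3.62; pH = 14.00 − 3.62 = 10.38

pH = 10.38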